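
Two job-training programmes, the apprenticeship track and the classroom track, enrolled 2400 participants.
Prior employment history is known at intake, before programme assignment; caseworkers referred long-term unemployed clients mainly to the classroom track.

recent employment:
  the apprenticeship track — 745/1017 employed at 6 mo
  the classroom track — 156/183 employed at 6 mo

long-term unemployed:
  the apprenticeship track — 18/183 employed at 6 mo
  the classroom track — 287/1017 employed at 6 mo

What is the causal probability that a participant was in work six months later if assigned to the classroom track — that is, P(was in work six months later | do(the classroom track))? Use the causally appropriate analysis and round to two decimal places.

0.57

Prior employment history is set before the programme has any effect — it is not caused by the programme — and it independently drives the outcome. That makes it a confounder, so the causal comparison is within prior employment history levels.
Standardising the classroom track to the population prior employment history mix: 0.500·156/183 + 0.500·287/1017 = 0.567.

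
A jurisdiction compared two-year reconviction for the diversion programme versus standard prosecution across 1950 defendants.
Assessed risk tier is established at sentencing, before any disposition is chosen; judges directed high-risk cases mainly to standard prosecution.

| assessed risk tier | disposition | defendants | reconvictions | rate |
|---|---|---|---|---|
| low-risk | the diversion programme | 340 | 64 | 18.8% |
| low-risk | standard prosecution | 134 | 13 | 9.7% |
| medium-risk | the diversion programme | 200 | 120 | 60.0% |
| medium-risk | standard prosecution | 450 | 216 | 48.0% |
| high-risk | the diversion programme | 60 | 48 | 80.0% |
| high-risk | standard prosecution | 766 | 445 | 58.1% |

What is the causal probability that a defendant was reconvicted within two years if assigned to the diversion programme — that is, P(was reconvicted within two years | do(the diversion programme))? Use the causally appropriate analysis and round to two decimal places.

0.58

standard prosecution is lower inside every assessed risk tier stratum but the diversion programme is lower in aggregate. Whether to stratify depends on how assessed risk tier relates to the disposition.
Since assessed risk tier is a pre-existing factor (not a product of the disposition) and it affects the outcome on its own, it is a confounder. The stratified rates, not the pooled rate, identify the causal effect.
Standardising the diversion programme to the population assessed risk tier mix: 0.243·64/340 + 0.333·120/200 + 0.424·48/60 = 0.585.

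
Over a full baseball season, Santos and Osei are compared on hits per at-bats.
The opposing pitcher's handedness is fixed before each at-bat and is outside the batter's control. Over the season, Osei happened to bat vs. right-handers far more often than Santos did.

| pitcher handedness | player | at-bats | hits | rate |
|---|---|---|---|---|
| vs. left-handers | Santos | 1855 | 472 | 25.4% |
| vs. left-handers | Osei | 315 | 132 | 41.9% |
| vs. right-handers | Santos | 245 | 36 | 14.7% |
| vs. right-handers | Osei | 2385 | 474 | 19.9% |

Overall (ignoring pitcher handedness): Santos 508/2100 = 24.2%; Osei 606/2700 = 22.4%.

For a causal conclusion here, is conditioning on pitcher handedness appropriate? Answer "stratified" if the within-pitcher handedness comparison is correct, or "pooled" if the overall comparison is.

The stratified and pooled comparisons disagree (Osei wins within each pitcher handedness; Santos wins overall), so the answer turns on the causal role of pitcher handedness.
Pitcher handedness is set before the player has any effect — it is not caused by the player — and it independently drives the outcome. That makes it a confounder, so the causal comparison is within pitcher handedness levels.
Within each level — vs. left-handers: 25.4% vs 41.9%; vs. right-handers: 14.7% vs 19.9% — Osei is higher every time.

stratified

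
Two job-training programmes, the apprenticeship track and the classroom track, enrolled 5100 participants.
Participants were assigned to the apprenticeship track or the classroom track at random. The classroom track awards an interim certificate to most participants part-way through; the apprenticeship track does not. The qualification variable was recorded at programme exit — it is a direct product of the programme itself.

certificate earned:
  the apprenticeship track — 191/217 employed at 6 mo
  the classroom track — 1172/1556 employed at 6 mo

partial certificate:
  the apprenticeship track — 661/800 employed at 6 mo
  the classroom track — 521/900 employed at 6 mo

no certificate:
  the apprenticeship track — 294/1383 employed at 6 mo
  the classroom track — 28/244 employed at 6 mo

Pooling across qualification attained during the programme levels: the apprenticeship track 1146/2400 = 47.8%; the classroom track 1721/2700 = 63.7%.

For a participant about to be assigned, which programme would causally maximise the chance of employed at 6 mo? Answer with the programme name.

the apprenticeship track is higher inside every qualification attained during the programme stratum but the classroom track is higher in aggregate. Whether to stratify depends on how qualification attained during the programme relates to the programme.
Stratifying would compare programmes among participants the programmes themselves sorted into qualification attained during the programme groups — a form of selection on an intermediate. The unconditioned pooled rates give the total causal effect.
Pooled: the apprenticeship track 47.8% vs the classroom track 63.7%; the classroom track is higher overall.

the classroom track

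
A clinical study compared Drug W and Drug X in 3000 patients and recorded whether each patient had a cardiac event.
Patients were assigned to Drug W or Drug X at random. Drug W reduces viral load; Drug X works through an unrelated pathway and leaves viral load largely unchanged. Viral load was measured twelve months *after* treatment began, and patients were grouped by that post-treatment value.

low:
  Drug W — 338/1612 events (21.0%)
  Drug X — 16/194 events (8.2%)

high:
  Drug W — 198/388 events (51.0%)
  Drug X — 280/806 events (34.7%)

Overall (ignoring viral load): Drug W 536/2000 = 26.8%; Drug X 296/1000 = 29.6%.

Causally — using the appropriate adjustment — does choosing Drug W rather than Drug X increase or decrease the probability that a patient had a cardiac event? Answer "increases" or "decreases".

Viral load is downstream of the drug. One should not condition on a consequence of treatment, so the overall rates are the right comparison.
Pooled: Drug W 26.8% vs Drug X 29.6%; Drug W is lower overall.

decreases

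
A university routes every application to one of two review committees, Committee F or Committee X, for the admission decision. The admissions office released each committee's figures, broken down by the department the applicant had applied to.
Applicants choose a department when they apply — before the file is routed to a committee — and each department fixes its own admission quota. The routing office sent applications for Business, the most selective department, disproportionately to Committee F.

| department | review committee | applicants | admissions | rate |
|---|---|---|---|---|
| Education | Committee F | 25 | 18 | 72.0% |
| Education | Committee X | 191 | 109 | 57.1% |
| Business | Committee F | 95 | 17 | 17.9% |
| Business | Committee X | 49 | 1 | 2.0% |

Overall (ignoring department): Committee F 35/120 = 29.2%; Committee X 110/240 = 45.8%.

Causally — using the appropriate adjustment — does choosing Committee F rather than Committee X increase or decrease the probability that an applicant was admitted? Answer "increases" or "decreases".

increases

Within every department level Committee F has the higher rate, yet pooled Committee X does — Simpson's reversal.
Since department is a pre-existing factor (not a product of the review committee) and it affects the outcome on its own, it is a confounder. The stratified rates, not the pooled rate, identify the causal effect.
Within each level — Education: 72.0% vs 57.1%; Business: 17.9% vs 2.0% — Committee F is higher every time.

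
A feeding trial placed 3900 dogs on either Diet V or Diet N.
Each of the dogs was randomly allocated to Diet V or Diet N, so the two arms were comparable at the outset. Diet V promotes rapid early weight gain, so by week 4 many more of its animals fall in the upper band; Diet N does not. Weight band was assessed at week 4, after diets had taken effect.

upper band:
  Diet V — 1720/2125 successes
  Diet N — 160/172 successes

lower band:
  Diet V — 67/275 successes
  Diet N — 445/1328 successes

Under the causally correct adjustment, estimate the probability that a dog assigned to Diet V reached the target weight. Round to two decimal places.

0.74

Week-4 weight band is downstream of the diet. One should not condition on a consequence of treatment, so the overall rates are the right comparison.
So P(outcome | do(Diet V)) is just the pooled rate for Diet V: 1787/2400 = 0.745.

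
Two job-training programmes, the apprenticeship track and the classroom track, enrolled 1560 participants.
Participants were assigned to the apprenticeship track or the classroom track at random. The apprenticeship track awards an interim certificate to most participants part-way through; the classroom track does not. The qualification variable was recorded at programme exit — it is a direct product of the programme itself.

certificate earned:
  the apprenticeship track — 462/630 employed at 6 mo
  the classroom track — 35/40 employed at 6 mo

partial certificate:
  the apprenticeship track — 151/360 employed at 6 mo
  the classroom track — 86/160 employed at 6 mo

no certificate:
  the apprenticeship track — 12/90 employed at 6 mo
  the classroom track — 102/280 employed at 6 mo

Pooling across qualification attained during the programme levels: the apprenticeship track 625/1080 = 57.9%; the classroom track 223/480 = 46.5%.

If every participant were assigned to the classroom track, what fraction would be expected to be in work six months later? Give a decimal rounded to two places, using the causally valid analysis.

0.46

Qualification attained during the programme lies on the pathway programme → qualification attained during the programme → outcome, so adjusting for it blocks the indirect effect. For the total causal effect of programme, use the unadjusted pooled rates.
So P(outcome | do(the classroom track)) is just the pooled rate for the classroom track: 223/480 = 0.465.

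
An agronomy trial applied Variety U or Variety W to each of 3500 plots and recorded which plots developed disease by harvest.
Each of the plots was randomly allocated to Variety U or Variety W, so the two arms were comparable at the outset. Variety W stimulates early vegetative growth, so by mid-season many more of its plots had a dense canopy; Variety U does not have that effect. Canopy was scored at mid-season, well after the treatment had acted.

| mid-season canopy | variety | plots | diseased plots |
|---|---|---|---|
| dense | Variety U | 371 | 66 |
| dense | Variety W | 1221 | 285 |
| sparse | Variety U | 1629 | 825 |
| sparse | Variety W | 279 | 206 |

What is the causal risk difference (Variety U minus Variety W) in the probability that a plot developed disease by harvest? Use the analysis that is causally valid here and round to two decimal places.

+0.12

Mid-season canopy lies on the pathway variety → mid-season canopy → outcome, so adjusting for it blocks the indirect effect. For the total causal effect of variety, use the unadjusted pooled rates.
The causal difference is the pooled difference: 0.446 − 0.327 = +0.118.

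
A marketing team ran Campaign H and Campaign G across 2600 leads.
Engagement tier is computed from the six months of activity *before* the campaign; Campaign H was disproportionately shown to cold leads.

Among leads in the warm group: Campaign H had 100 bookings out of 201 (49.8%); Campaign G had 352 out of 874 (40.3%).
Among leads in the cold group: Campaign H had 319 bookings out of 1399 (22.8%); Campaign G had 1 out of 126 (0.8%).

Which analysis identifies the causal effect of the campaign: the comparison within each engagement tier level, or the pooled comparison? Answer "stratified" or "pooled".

Engagement tier satisfies the back-door criterion: it is not a descendant of the campaign, and it blocks the spurious path from campaign to outcome. Adjusting for it (i.e., using the within-engagement tier rates) gives the causal effect.
Within each level — warm: 49.8% vs 40.3%; cold: 22.8% vs 0.8% — Campaign H is higher every time.

stratified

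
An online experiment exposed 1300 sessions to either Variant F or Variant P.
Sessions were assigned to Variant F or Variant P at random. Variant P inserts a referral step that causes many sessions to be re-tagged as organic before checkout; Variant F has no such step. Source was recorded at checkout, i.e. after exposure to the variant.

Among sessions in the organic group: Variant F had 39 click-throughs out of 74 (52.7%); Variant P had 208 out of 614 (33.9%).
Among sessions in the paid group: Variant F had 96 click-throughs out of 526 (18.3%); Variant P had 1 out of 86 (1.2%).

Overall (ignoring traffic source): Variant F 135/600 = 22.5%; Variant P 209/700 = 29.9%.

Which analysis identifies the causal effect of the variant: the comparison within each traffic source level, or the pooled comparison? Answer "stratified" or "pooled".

Variant F is higher inside every traffic source stratum but Variant P is higher in aggregate. Whether to stratify depends on how traffic source relates to the variant.
Traffic source is downstream of the variant. One should not condition on a consequence of treatment, so the overall rates are the right comparison.
Pooled: Variant F 22.5% vs Variant P 29.9%; Variant P is higher overall.

pooled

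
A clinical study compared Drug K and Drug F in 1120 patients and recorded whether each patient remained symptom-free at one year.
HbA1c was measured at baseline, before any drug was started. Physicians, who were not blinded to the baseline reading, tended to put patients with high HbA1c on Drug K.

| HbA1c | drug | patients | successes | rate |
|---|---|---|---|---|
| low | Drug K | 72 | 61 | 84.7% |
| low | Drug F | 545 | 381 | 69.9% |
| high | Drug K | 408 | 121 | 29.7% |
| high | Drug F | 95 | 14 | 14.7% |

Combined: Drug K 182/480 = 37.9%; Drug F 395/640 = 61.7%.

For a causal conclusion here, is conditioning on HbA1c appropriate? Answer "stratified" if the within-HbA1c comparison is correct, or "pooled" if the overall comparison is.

stratified

Within every HbA1c level Drug K has the higher rate, yet pooled Drug F does — Simpson's reversal.
The imbalance in HbA1c arose from how patients were allocated, not from anything the drug did; and HbA1c independently affects the outcome. The pooled gap is confounded — condition on HbA1c.
Within each level — low: 84.7% vs 69.9%; high: 29.7% vs 14.7% — Drug K is higher every time.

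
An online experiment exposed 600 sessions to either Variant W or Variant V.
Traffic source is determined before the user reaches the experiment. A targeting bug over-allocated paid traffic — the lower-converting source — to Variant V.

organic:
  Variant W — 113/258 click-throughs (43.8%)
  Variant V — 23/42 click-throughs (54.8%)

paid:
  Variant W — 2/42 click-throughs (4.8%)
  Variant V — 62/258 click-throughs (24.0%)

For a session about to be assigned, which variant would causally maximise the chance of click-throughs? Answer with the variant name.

The traffic source-specific comparison favours Variant V throughout, but the pooled figures favour Variant W. The question is whether to condition on traffic source.
The imbalance in traffic source arose from how sessions were allocated, not from anything the variant did; and traffic source independently affects the outcome. The pooled gap is confounded — condition on traffic source.
Within each level — organic: 43.8% vs 54.8%; paid: 4.8% vs 24.0% — Variant V is higher every time.

Variant V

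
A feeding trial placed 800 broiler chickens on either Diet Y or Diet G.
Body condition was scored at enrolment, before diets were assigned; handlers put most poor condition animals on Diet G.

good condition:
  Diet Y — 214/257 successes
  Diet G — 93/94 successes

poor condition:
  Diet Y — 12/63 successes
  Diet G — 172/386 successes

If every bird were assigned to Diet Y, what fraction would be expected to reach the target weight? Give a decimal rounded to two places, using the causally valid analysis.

Diet G is higher inside every starting body condition stratum but Diet Y is higher in aggregate. Whether to stratify depends on how starting body condition relates to the diet.
Starting body condition satisfies the back-door criterion: it is not a descendant of the diet, and it blocks the spurious path from diet to outcome. Adjusting for it (i.e., using the within-starting body condition rates) gives the causal effect.
Standardising Diet Y to the population starting body condition mix: 0.439·214/257 + 0.561·12/63 = 0.472.

0.47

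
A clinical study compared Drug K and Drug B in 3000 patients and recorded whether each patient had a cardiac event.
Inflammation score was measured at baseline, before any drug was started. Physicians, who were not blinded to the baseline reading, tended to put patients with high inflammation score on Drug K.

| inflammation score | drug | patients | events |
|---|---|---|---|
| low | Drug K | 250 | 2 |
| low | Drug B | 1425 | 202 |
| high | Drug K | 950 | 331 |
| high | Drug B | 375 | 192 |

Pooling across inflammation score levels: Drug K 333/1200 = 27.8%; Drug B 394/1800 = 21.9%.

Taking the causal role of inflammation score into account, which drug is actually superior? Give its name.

Here inflammation score is a common cause — it drives both which drug a case falls under and the outcome. The crude comparison mixes populations; the stratum-specific rates are the causally relevant ones.
Within each level — low: 0.8% vs 14.2%; high: 34.8% vs 51.2% — Drug K is lower every time.

Drug K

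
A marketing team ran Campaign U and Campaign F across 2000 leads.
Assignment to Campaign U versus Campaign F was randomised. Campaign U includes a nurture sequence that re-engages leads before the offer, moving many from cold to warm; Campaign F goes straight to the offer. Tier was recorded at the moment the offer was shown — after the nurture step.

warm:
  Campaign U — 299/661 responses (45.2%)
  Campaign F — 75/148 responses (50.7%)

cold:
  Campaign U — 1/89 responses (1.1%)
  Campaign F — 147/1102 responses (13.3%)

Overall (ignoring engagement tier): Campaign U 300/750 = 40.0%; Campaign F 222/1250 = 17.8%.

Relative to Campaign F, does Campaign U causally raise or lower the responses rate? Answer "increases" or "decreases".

increases

Because the campaign influences engagement tier, engagement tier is a post-treatment mediator, not a confounder. Stratifying on it would bias the estimate; the causal effect is the crude pooled difference.
Pooled: Campaign U 40.0% vs Campaign F 17.8%; Campaign U is higher overall.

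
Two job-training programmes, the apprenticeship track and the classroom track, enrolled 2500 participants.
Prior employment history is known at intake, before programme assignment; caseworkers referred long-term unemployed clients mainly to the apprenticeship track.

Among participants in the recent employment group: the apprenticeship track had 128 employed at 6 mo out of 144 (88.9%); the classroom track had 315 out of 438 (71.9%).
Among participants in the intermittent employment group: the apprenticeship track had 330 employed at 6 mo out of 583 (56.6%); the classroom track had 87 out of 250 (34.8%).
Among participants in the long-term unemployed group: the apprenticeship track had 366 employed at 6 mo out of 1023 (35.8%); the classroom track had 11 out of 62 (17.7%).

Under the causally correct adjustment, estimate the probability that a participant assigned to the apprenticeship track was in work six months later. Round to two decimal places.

Within every prior employment history level the apprenticeship track has the higher rate, yet pooled the classroom track does — Simpson's reversal.
Prior employment history is set before the programme has any effect — it is not caused by the programme — and it independently drives the outcome. That makes it a confounder, so the causal comparison is within prior employment history levels.
Standardising the apprenticeship track to the population prior employment history mix: 0.233·128/144 + 0.333·330/583 + 0.434·366/1023 = 0.551.

0.55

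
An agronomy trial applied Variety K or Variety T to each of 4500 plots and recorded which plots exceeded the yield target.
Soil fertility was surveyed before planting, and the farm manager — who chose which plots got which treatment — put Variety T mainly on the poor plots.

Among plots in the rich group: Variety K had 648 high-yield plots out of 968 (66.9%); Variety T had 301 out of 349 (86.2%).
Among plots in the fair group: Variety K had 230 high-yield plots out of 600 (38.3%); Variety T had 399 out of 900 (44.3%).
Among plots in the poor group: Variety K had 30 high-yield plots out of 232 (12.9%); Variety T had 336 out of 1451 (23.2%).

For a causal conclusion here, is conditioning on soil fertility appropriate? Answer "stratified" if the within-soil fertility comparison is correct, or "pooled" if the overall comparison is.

Soil fertility is set before the variety has any effect — it is not caused by the variety — and it independently drives the outcome. That makes it a confounder, so the causal comparison is within soil fertility levels.
Within each level — rich: 66.9% vs 86.2%; fair: 38.3% vs 44.3%; poor: 12.9% vs 23.2% — Variety T is higher every time.

stratified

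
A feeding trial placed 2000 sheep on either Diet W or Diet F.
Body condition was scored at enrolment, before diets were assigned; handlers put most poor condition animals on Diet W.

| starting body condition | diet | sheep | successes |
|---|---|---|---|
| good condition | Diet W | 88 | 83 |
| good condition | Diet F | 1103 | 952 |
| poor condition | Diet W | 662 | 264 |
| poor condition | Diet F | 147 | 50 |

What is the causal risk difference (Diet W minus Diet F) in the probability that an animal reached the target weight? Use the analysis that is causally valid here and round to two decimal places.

The starting body condition-specific comparison favours Diet W throughout, but the pooled figures favour Diet F. The question is whether to condition on starting body condition.
Starting body condition satisfies the back-door criterion: it is not a descendant of the diet, and it blocks the spurious path from diet to outcome. Adjusting for it (i.e., using the within-starting body condition rates) gives the causal effect.
Adjusting over the population distribution of starting body condition: 0.596·(0.943−0.863) + 0.405·(0.399−0.340) = +0.071.

+0.07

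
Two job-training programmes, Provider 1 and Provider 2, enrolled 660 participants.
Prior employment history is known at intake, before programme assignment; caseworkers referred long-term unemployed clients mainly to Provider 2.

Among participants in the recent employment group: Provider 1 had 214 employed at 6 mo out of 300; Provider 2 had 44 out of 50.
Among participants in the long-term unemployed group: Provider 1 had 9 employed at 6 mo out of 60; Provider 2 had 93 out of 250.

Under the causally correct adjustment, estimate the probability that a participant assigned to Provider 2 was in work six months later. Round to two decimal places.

Prior employment history differs across programmes for reasons unrelated to any effect of the programme itself, and it separately predicts the outcome — a classic confounder. We must compare within prior employment history levels.
Standardising Provider 2 to the population prior employment history mix: 0.530·44/50 + 0.470·93/250 = 0.641.

0.64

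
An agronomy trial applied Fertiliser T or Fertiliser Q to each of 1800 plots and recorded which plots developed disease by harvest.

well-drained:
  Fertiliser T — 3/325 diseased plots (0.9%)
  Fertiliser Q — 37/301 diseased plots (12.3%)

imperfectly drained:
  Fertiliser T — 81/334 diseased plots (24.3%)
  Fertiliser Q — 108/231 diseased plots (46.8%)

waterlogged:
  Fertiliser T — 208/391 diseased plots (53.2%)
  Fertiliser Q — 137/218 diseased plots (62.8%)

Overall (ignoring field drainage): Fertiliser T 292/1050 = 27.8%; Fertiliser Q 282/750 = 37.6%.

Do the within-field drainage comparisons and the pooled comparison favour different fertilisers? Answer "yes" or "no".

Within each field drainage level (well-drained 0.9% vs 12.3%; imperfectly drained 24.3% vs 46.8%; waterlogged 53.2% vs 62.8%), Fertiliser T has the lower rate every time. Pooled: 27.8% vs 37.6% — Fertiliser T has the lower rate overall. They agree.

no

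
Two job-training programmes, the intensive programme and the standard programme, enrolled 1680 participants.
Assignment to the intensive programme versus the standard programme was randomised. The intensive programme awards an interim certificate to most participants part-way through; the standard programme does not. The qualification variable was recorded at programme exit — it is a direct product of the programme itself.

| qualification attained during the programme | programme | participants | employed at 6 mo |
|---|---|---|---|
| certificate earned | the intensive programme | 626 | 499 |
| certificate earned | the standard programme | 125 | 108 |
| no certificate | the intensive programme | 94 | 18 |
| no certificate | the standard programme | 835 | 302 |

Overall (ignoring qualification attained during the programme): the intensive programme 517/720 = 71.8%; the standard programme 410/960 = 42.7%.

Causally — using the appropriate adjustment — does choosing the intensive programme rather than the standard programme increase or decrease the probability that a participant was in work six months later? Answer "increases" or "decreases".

increases

Stratifying would compare programmes among participants the programmes themselves sorted into qualification attained during the programme groups — a form of selection on an intermediate. The unconditioned pooled rates give the total causal effect.
Pooled: the intensive programme 71.8% vs the standard programme 42.7%; the intensive programme is higher overall.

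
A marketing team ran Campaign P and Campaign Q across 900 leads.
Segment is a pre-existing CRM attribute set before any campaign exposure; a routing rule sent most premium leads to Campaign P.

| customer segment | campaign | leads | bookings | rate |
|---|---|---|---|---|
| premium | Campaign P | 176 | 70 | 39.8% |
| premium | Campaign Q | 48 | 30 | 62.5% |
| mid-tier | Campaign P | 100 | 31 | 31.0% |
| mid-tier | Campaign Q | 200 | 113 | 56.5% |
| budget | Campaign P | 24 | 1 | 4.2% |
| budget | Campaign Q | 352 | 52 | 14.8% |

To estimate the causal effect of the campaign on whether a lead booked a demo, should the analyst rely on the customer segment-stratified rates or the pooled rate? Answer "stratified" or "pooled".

The customer segment-specific comparison favours Campaign Q throughout, but the pooled figures favour Campaign P. The question is whether to condition on customer segment.
Customer segment differs across campaigns for reasons unrelated to any effect of the campaign itself, and it separately predicts the outcome — a classic confounder. We must compare within customer segment levels.
Within each level — premium: 39.8% vs 62.5%; mid-tier: 31.0% vs 56.5%; budget: 4.2% vs 14.8% — Campaign Q is higher every time.

stratified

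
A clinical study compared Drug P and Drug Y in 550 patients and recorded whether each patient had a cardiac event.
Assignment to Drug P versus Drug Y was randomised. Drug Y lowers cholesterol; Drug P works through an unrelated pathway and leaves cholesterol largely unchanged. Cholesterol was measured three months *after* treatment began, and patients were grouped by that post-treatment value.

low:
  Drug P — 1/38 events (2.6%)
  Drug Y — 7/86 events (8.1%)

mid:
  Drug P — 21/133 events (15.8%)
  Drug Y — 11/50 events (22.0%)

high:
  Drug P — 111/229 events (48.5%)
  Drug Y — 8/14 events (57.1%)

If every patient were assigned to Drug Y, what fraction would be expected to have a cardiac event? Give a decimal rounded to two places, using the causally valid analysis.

Cholesterol here is a post-treatment variable shaped by the drug; conditioning on it would introduce bias rather than remove it. The overall comparison is the causal one.
So P(outcome | do(Drug Y)) is just the pooled rate for Drug Y: 26/150 = 0.173.

0.17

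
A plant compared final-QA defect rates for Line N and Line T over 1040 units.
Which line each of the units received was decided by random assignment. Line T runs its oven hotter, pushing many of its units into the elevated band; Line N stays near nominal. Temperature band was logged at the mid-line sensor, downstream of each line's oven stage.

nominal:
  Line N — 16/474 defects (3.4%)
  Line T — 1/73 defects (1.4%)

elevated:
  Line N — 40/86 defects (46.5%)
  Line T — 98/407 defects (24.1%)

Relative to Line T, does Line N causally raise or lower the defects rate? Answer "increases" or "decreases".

decreases

The distribution of in-process temperature band is itself part of what the line does — it is an intermediate outcome. Holding it fixed would remove that part of the effect; the total effect is the pooled difference.
Pooled: Line N 10.0% vs Line T 20.6%; Line N is lower overall.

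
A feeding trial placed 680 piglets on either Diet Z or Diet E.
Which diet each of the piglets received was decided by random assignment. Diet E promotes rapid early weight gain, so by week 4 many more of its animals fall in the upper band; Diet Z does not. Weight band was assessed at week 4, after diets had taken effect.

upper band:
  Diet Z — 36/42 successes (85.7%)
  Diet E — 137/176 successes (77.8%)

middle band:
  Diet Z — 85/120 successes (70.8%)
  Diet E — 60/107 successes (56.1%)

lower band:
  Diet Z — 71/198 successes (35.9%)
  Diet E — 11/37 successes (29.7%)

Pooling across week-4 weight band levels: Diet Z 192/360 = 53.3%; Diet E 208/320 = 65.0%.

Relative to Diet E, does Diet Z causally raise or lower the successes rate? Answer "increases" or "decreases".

Week-4 weight band is recorded after the diet and is itself shifted by it — it sits on the causal path from diet to outcome. Conditioning on a mediator would strip out part of the effect we want; the pooled comparison gives the total causal effect.
Pooled: Diet Z 53.3% vs Diet E 65.0%; Diet E is higher overall.

decreases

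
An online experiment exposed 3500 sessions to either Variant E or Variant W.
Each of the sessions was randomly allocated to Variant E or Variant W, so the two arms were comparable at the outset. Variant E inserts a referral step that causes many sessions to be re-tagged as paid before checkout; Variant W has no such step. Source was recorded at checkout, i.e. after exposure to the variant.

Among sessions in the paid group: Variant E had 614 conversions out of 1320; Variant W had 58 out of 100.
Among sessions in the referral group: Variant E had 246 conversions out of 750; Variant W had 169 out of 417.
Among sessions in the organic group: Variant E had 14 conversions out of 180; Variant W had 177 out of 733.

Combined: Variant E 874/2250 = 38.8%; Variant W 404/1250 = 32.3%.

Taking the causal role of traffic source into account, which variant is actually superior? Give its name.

Traffic source is recorded after the variant and is itself shifted by it — it sits on the causal path from variant to outcome. Conditioning on a mediator would strip out part of the effect we want; the pooled comparison gives the total causal effect.
Pooled: Variant E 38.8% vs Variant W 32.3%; Variant E is higher overall.

Variant E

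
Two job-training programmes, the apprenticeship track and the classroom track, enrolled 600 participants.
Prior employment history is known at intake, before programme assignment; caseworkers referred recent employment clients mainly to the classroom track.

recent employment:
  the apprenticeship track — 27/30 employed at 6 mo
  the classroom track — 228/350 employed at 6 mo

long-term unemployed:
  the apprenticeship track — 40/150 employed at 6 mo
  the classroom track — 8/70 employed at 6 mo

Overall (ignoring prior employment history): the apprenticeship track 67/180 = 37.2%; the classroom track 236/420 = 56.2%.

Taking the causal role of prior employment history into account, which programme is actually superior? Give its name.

The stratified and pooled comparisons disagree (the apprenticeship track wins within each prior employment history; the classroom track wins overall), so the answer turns on the causal role of prior employment history.
Prior employment history is set before the programme has any effect — it is not caused by the programme — and it independently drives the outcome. That makes it a confounder, so the causal comparison is within prior employment history levels.
Within each level — recent employment: 90.0% vs 65.1%; long-term unemployed: 26.7% vs 11.4% — the apprenticeship track is higher every time.

the apprenticeship track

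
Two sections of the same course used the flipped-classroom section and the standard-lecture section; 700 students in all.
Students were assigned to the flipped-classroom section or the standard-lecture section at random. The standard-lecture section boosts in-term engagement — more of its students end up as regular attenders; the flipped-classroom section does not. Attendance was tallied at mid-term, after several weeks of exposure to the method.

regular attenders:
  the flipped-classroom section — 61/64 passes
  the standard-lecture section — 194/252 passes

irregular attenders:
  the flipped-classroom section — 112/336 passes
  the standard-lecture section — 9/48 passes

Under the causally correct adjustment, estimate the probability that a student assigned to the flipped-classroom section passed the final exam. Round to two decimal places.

the flipped-classroom section is higher inside every mid-term attendance stratum but the standard-lecture section is higher in aggregate. Whether to stratify depends on how mid-term attendance relates to the teaching method.
Mid-term attendance here is a post-treatment variable shaped by the teaching method; conditioning on it would introduce bias rather than remove it. The overall comparison is the causal one.
So P(outcome | do(the flipped-classroom section)) is just the pooled rate for the flipped-classroom section: 173/400 = 0.432.

0.43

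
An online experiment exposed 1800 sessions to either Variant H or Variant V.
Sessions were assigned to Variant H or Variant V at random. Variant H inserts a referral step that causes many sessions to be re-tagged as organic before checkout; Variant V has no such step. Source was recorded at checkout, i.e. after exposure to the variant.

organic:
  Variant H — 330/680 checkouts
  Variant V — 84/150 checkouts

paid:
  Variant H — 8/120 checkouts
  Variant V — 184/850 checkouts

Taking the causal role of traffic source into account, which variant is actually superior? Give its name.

Variant H

The stratified and pooled comparisons disagree (Variant V wins within each traffic source; Variant H wins overall), so the answer turns on the causal role of traffic source.
Traffic source is recorded after the variant and is itself shifted by it — it sits on the causal path from variant to outcome. Conditioning on a mediator would strip out part of the effect we want; the pooled comparison gives the total causal effect.
Pooled: Variant H 42.2% vs Variant V 26.8%; Variant H is higher overall.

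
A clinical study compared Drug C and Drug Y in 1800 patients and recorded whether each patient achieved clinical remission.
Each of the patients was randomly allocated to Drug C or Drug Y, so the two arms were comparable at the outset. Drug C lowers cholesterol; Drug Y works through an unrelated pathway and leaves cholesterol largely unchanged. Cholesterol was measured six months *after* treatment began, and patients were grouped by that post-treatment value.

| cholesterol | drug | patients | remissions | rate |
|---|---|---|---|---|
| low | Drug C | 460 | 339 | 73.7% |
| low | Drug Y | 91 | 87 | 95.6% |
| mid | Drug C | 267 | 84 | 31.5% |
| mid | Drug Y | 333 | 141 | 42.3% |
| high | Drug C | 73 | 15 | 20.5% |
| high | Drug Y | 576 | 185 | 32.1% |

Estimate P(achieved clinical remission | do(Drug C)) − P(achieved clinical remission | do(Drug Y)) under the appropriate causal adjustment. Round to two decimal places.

+0.13

The cholesterol-specific comparison favours Drug Y throughout, but the pooled figures favour Drug C. The question is whether to condition on cholesterol.
Because the drug influences cholesterol, cholesterol is a post-treatment mediator, not a confounder. Stratifying on it would bias the estimate; the causal effect is the crude pooled difference.
The causal difference is the pooled difference: 0.547 − 0.413 = +0.135.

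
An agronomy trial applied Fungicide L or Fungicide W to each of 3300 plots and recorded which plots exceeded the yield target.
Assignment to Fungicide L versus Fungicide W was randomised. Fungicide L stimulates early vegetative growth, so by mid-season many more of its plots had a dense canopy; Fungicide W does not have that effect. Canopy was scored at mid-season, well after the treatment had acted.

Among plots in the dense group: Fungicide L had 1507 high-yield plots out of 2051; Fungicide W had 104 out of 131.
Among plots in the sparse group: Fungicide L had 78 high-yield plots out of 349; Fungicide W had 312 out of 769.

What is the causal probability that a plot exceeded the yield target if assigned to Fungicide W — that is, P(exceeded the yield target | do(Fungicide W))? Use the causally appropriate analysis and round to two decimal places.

Within every mid-season canopy level Fungicide W has the higher rate, yet pooled Fungicide L does — Simpson's reversal.
Mid-season canopy is downstream of the fungicide. One should not condition on a consequence of treatment, so the overall rates are the right comparison.
So P(outcome | do(Fungicide W)) is just the pooled rate for Fungicide W: 416/900 = 0.462.

0.46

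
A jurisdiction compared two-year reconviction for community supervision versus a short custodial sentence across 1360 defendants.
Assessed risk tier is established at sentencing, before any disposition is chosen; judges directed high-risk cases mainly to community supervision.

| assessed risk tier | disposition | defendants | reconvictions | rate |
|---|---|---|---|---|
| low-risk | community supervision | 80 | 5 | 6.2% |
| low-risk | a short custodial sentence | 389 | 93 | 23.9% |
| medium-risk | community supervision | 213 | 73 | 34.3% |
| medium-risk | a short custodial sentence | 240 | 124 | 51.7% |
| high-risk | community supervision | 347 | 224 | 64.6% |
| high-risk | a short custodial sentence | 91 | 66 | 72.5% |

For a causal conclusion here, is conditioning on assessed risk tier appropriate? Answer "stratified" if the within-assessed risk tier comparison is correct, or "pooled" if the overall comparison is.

stratified

Nothing the disposition does changes assessed risk tier; the imbalance is an allocation artefact. With assessed risk tier also predicting the outcome, the pooled figure is confounded, and the within-stratum comparison is the causal one.
Within each level — low-risk: 6.2% vs 23.9%; medium-risk: 34.3% vs 51.7%; high-risk: 64.6% vs 72.5% — community supervision is lower every time.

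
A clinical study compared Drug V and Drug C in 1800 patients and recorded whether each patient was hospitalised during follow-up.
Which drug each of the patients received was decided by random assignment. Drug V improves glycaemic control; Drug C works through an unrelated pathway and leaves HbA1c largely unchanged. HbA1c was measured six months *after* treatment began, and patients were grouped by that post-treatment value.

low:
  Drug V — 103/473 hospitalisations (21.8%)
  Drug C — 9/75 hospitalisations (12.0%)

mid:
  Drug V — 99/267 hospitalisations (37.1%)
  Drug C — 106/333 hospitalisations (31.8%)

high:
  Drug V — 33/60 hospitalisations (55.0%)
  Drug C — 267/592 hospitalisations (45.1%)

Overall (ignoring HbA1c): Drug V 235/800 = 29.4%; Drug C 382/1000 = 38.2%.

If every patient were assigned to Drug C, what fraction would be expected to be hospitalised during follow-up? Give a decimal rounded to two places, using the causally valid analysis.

0.38

HbA1c here is a post-treatment variable shaped by the drug; conditioning on it would introduce bias rather than remove it. The overall comparison is the causal one.
So P(outcome | do(Drug C)) is just the pooled rate for Drug C: 382/1000 = 0.382.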